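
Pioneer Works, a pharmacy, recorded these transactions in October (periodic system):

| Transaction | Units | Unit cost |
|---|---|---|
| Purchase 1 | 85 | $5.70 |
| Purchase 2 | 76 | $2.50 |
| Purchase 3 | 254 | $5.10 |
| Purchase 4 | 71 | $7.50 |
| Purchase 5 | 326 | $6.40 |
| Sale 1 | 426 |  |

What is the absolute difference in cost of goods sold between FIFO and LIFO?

$714.40

FIFO COGS: 85 @ $5.70 + 76 @ $2.50 + 254 @ $5.10 + 11 @ $7.50 = $2,052.40
LIFO COGS: 326 @ $6.40 + 71 @ $7.50 + 29 @ $5.10 = $2,766.80
Difference = |$2,052.40 − $2,766.80| = $714.40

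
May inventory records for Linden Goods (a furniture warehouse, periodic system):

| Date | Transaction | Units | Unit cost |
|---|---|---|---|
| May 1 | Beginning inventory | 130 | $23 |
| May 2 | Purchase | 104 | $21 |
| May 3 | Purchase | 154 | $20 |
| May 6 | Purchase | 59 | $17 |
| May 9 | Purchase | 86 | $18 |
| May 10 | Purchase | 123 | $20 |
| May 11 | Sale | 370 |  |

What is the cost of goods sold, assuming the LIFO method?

May 11, 370 sold [LIFO — newest first]: 123 @ $20 + 86 @ $18 + 59 @ $17 + 102 @ $20 = $7,051
Ending inventory: 130 @ $23 + 104 @ $21 + 52 @ $20 = $6,214

COGS = $7,051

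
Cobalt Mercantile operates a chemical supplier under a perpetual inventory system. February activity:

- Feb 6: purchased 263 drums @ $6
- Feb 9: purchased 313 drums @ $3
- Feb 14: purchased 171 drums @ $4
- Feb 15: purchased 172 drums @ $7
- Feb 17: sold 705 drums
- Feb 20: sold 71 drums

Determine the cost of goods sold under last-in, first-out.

Feb 17, 705 sold [LIFO — newest first]: 172 @ $7 + 171 @ $4 + 313 @ $3 + 49 @ $6 = $3,121
Feb 20, 71 sold [LIFO — newest first]: 71 @ $6 = $426
Total COGS = $3,121 + $426 = $3,547
Ending inventory: 143 @ $6 = $858

COGS = $3,547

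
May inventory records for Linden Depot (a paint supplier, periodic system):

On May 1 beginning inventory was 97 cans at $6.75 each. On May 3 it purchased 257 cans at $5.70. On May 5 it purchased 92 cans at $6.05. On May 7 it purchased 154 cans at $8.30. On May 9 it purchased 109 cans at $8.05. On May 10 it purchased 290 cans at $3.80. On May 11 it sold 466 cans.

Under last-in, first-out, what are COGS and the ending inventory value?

May 11, 466 sold [LIFO — newest first]: 290 @ $3.80 + 109 @ $8.05 + 67 @ $8.30 = $2,535.55
Ending inventory: 97 @ $6.75 + 257 @ $5.70 + 92 @ $6.05 + 87 @ $8.30 = $3,398.35

COGS = $2,535.55; ending inventory = $3,398.35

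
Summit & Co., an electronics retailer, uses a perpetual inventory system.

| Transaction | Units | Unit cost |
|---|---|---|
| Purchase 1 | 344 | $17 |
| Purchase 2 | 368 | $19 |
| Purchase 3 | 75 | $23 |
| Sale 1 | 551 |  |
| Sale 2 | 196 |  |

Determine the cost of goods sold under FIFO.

Sale 1 (551) [FIFO — oldest first]: 344 @ $17 + 207 @ $19 = $9,781
Sale 2 (196) [FIFO — oldest first]: 161 @ $19 + 35 @ $23 = $3,864
Total COGS = $9,781 + $3,864 = $13,645
Ending inventory: 40 @ $23 = $920

COGS = $13,645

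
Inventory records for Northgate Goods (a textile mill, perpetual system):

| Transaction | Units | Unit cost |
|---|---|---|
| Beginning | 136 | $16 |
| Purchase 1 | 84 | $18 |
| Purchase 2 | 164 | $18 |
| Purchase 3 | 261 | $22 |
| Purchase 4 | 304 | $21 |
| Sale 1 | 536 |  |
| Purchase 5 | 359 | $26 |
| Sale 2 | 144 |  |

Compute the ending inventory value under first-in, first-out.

Sale 1 (536) [FIFO — oldest first]: 136 @ $16 + 84 @ $18 + 164 @ $18 + 152 @ $22 = $9,984
Sale 2 (144) [FIFO — oldest first]: 109 @ $22 + 35 @ $21 = $3,133
Total COGS = $9,984 + $3,133 = $13,117
Ending inventory: 269 @ $21 + 359 @ $26 = $14,983

Ending inventory = $14,983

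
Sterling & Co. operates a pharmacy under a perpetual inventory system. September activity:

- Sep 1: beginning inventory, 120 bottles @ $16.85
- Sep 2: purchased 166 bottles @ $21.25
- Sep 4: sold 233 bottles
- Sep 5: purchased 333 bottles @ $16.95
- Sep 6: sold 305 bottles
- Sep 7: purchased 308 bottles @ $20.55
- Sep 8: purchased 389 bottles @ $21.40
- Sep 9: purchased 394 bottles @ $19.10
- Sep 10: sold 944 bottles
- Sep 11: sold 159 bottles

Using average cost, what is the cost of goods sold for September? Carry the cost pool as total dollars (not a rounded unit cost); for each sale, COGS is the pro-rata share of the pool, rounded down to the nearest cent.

COGS = $31,985.02

After Sep 1: 120 on hand, pool $2,022.00 (≈ $16.8500 each)
After Sep 2: 286 on hand, pool $5,549.50 (≈ $19.4038 each)
Sep 4, sell 233: 233/286 × $5,549.50 → $4,521.09
After Sep 5: 386 on hand, pool $6,672.76 (≈ $17.2869 each)
Sep 6, sell 305: 305/386 × $6,672.76 → $5,272.51
After Sep 7: 389 on hand, pool $7,729.65 (≈ $19.8706 each)
After Sep 8: 778 on hand, pool $16,054.25 (≈ $20.6353 each)
After Sep 9: 1172 on hand, pool $23,579.65 (≈ $20.1192 each)
Sep 10, sell 944: 944/1172 × $23,579.65 → $18,992.48
Sep 11, sell 159: 159/228 × $4,587.17 → $3,198.94
Total COGS = $4,521.09 + $5,272.51 + $18,992.48 + $3,198.94 = $31,985.02
Ending inventory (cost pool remaining) = $1,388.23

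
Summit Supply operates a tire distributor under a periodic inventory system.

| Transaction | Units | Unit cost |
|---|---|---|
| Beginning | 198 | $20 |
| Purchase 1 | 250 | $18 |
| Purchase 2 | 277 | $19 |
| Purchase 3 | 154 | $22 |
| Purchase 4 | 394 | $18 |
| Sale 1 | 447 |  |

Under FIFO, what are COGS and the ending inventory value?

COGS = $8,442; ending inventory = $15,761

Sale 1 (447) [FIFO — oldest first]: 198 @ $20 + 249 @ $18 = $8,442
Ending inventory: 1 @ $18 + 277 @ $19 + 154 @ $22 + 394 @ $18 = $15,761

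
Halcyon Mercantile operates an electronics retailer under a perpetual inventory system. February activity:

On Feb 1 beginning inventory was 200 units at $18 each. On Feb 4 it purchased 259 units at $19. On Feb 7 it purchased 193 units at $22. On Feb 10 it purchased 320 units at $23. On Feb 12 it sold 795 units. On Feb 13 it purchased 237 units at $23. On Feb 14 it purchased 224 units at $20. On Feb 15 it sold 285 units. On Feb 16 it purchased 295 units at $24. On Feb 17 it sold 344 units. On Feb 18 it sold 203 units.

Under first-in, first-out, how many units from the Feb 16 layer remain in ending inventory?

101

Feb 12, 795 sold [FIFO — oldest first]: 200 @ $18 + 259 @ $19 + 193 @ $22 + 143 @ $23 = $16,056
Feb 15, 285 sold [FIFO — oldest first]: 177 @ $23 + 108 @ $23 = $6,555
Feb 17, 344 sold [FIFO — oldest first]: 129 @ $23 + 215 @ $20 = $7,267
Feb 18, 203 sold [FIFO — oldest first]: 9 @ $20 + 194 @ $24 = $4,836
Total COGS = $16,056 + $6,555 + $7,267 + $4,836 = $34,714
Ending inventory: 101 @ $24 = $2,424
Check: goods available $37,138 = COGS $34,714 + ending $2,424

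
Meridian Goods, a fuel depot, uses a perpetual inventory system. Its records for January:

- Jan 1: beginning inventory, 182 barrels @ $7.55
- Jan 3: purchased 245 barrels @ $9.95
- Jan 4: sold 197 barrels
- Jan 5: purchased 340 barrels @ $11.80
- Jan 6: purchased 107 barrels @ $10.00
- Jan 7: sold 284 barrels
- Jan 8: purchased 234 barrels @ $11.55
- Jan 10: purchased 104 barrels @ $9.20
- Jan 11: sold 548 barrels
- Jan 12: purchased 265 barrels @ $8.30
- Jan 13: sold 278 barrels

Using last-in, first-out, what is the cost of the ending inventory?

Ending inventory = $1,283.50

Jan 4, 197 sold [LIFO — newest first]: 197 @ $9.95 = $1,960.15
Jan 7, 284 sold [LIFO — newest first]: 107 @ $10.00 + 177 @ $11.80 = $3,158.60
Jan 11, 548 sold [LIFO — newest first]: 104 @ $9.20 + 234 @ $11.55 + 163 @ $11.80 + 47 @ $9.95 = $6,050.55
Jan 13, 278 sold [LIFO — newest first]: 265 @ $8.30 + 1 @ $9.95 + 12 @ $7.55 = $2,300.05
Total COGS = $1,960.15 + $3,158.60 + $6,050.55 + $2,300.05 = $13,469.35
Ending inventory: 170 @ $7.55 = $1,283.50
Check: goods available $14,752.85 = COGS $13,469.35 + ending $1,283.50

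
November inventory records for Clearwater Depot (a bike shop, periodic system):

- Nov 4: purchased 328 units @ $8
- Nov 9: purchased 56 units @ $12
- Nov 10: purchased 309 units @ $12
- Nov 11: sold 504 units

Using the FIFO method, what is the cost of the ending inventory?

Nov 11, 504 sold [FIFO — oldest first]: 328 @ $8 + 56 @ $12 + 120 @ $12 = $4,736
Ending inventory: 189 @ $12 = $2,268

Ending inventory = $2,268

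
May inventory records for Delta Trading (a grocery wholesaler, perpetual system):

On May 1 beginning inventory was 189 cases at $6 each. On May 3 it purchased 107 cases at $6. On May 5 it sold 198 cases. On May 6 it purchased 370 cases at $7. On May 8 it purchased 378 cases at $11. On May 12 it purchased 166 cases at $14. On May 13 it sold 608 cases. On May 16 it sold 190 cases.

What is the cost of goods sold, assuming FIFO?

COGS = $7,996

May 5, 198 sold [FIFO — oldest first]: 189 @ $6 + 9 @ $6 = $1,188
May 13, 608 sold [FIFO — oldest first]: 98 @ $6 + 370 @ $7 + 140 @ $11 = $4,718
May 16, 190 sold [FIFO — oldest first]: 190 @ $11 = $2,090
Total COGS = $1,188 + $4,718 + $2,090 = $7,996
Ending inventory: 48 @ $11 + 166 @ $14 = $2,852
Check: goods available $10,848 = COGS $7,996 + ending $2,852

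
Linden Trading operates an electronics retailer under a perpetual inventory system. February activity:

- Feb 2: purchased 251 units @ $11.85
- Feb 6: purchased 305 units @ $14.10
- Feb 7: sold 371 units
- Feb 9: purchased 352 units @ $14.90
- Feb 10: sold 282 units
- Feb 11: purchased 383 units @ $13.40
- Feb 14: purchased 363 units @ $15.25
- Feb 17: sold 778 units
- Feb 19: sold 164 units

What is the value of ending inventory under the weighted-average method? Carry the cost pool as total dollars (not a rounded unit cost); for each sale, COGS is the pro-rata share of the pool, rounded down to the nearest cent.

After Feb 2: 251 on hand, pool $2,974.35 (≈ $11.8500 each)
After Feb 6: 556 on hand, pool $7,274.85 (≈ $13.0843 each)
Feb 7, sell 371: 371/556 × $7,274.85 → $4,854.26
After Feb 9: 537 on hand, pool $7,665.39 (≈ $14.2745 each)
Feb 10, sell 282: 282/537 × $7,665.39 → $4,025.40
After Feb 11: 638 on hand, pool $8,772.19 (≈ $13.7495 each)
After Feb 14: 1001 on hand, pool $14,307.94 (≈ $14.2936 each)
Feb 17, sell 778: 778/1001 × $14,307.94 → $11,120.45
Feb 19, sell 164: 164/223 × $3,187.49 → $2,344.16
Total COGS = $4,854.26 + $4,025.40 + $11,120.45 + $2,344.16 = $22,344.27
Ending inventory (cost pool remaining) = $843.33
Check: goods available $23,187.60 = COGS $22,344.27 + ending $843.33

Ending inventory = $843.33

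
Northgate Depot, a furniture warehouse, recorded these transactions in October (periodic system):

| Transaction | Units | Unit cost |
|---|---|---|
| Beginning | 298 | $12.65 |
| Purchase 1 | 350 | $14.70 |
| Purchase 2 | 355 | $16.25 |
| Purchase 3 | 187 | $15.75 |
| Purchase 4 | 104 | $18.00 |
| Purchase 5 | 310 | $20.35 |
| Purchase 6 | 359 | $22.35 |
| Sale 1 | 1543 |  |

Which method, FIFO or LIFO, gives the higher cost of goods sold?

LIFO

FIFO COGS: 298 @ $12.65 + 350 @ $14.70 + 355 @ $16.25 + 187 @ $15.75 + 104 @ $18.00 + 249 @ $20.35 = $24,567.85
LIFO COGS: 359 @ $22.35 + 310 @ $20.35 + 104 @ $18.00 + 187 @ $15.75 + 355 @ $16.25 + 228 @ $14.70 = $28,269.75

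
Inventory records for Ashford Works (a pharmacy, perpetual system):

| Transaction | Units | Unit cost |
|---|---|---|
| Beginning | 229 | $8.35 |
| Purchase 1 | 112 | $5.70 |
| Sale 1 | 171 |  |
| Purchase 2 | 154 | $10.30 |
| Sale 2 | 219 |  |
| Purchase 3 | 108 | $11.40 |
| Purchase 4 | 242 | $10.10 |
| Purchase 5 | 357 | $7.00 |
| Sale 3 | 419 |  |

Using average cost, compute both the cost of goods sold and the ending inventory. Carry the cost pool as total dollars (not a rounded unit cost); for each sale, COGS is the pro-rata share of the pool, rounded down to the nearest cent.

After Beginning: 229 on hand, pool $1,912.15 (≈ $8.3500 each)
After Purchase 1: 341 on hand, pool $2,550.55 (≈ $7.4796 each)
Sale 1, sell 171: 171/341 × $2,550.55 → $1,279.01
After Purchase 2: 324 on hand, pool $2,857.74 (≈ $8.8202 each)
Sale 2, sell 219: 219/324 × $2,857.74 → $1,931.62
After Purchase 3: 213 on hand, pool $2,157.32 (≈ $10.1283 each)
After Purchase 4: 455 on hand, pool $4,601.52 (≈ $10.1132 each)
After Purchase 5: 812 on hand, pool $7,100.52 (≈ $8.7445 each)
Sale 3, sell 419: 419/812 × $7,100.52 → $3,663.93
Total COGS = $1,279.01 + $1,931.62 + $3,663.93 = $6,874.56
Ending inventory (cost pool remaining) = $3,436.59
Check: goods available $10,311.15 = COGS $6,874.56 + ending $3,436.59

COGS = $6,874.56; ending inventory = $3,436.59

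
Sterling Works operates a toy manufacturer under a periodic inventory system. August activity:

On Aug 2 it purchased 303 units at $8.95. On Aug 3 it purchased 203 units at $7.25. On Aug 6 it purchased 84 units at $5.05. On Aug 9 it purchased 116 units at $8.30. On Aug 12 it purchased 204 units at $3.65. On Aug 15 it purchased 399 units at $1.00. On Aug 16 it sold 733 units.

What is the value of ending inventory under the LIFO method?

Aug 16, 733 sold [LIFO — newest first]: 399 @ $1.00 + 204 @ $3.65 + 116 @ $8.30 + 14 @ $5.05 = $2,177.10
Ending inventory: 303 @ $8.95 + 203 @ $7.25 + 70 @ $5.05 = $4,537.10

Ending inventory = $4,537.10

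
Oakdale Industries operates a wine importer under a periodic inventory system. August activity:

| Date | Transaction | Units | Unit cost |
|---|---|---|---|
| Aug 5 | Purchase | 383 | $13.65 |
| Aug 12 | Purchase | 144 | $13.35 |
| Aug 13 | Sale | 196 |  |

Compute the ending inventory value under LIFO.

Aug 13, 196 sold [LIFO — newest first]: 144 @ $13.35 + 52 @ $13.65 = $2,632.20
Ending inventory: 331 @ $13.65 = $4,518.15
Check: goods available $7,150.35 = COGS $2,632.20 + ending $4,518.15

Ending inventory = $4,518.15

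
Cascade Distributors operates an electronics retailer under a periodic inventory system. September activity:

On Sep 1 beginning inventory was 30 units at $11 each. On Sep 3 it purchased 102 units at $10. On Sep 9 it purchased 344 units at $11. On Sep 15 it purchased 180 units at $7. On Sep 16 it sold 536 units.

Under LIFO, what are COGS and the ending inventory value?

COGS = $5,164; ending inventory = $1,230

Sep 16, 536 sold [LIFO — newest first]: 180 @ $7 + 344 @ $11 + 12 @ $10 = $5,164
Ending inventory: 30 @ $11 + 90 @ $10 = $1,230
Check: goods available $6,394 = COGS $5,164 + ending $1,230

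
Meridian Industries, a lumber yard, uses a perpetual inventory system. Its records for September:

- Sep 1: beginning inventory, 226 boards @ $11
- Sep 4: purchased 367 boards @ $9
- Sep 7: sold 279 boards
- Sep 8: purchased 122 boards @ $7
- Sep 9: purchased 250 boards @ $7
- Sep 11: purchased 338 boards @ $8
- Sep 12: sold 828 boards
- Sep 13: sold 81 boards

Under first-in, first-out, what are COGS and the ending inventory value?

Sep 7, 279 sold [FIFO — oldest first]: 226 @ $11 + 53 @ $9 = $2,963
Sep 12, 828 sold [FIFO — oldest first]: 314 @ $9 + 122 @ $7 + 250 @ $7 + 142 @ $8 = $6,566
Sep 13, 81 sold [FIFO — oldest first]: 81 @ $8 = $648
Total COGS = $2,963 + $6,566 + $648 = $10,177
Ending inventory: 115 @ $8 = $920

COGS = $10,177; ending inventory = $920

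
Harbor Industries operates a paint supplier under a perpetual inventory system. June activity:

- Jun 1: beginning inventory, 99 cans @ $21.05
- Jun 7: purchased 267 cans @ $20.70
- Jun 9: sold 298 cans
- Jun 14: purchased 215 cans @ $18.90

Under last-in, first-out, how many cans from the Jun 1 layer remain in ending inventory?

68

Jun 9, 298 sold [LIFO — newest first]: 267 @ $20.70 + 31 @ $21.05 = $6,179.45
Ending inventory: 68 @ $21.05 + 215 @ $18.90 = $5,494.90
Check: goods available $11,674.35 = COGS $6,179.45 + ending $5,494.90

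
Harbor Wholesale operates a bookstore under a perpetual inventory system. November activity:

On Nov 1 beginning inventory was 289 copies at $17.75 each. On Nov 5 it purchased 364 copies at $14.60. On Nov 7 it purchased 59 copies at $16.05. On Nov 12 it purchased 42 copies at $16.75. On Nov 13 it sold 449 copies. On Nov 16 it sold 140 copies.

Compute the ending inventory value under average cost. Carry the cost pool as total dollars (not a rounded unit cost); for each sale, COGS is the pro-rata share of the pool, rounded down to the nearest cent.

Ending inventory = $2,646.70

After Nov 1: 289 on hand, pool $5,129.75 (≈ $17.7500 each)
After Nov 5: 653 on hand, pool $10,444.15 (≈ $15.9941 each)
After Nov 7: 712 on hand, pool $11,391.10 (≈ $15.9987 each)
After Nov 12: 754 on hand, pool $12,094.60 (≈ $16.0406 each)
Nov 13, sell 449: 449/754 × $12,094.60 → $7,202.22
Nov 16, sell 140: 140/305 × $4,892.38 → $2,245.68
Total COGS = $7,202.22 + $2,245.68 = $9,447.90
Ending inventory (cost pool remaining) = $2,646.70
Check: goods available $12,094.60 = COGS $9,447.90 + ending $2,646.70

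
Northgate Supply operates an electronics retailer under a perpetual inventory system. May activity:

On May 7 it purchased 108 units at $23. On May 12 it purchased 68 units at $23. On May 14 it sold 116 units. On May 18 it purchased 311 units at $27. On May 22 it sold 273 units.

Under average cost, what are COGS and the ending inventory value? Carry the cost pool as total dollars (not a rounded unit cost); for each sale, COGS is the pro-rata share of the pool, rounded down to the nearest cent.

COGS = $9,862.39; ending inventory = $2,582.61

After May 7: 108 on hand, pool $2,484.00 (≈ $23.0000 each)
After May 12: 176 on hand, pool $4,048.00 (≈ $23.0000 each)
May 14, sell 116: 116/176 × $4,048.00 → $2,668.00
After May 18: 371 on hand, pool $9,777.00 (≈ $26.3531 each)
May 22, sell 273: 273/371 × $9,777.00 → $7,194.39
Total COGS = $2,668.00 + $7,194.39 = $9,862.39
Ending inventory (cost pool remaining) = $2,582.61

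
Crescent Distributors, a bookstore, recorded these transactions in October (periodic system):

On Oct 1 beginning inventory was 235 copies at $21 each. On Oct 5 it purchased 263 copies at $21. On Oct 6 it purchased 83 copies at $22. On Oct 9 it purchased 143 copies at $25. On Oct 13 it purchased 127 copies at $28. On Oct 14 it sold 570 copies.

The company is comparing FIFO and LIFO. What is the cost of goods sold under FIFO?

FIFO COGS: 235 @ $21 + 263 @ $21 + 72 @ $22 = $12,042
LIFO COGS: 127 @ $28 + 143 @ $25 + 83 @ $22 + 217 @ $21 = $13,514

COGS = $12,042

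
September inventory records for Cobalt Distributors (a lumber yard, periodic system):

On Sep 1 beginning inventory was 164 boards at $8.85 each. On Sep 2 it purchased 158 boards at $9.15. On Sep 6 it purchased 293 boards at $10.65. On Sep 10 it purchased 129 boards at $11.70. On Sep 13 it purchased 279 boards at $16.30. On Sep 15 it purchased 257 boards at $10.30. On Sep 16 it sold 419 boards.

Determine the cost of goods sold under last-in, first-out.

Sep 16, 419 sold [LIFO — newest first]: 257 @ $10.30 + 162 @ $16.30 = $5,287.70
Ending inventory: 164 @ $8.85 + 158 @ $9.15 + 293 @ $10.65 + 129 @ $11.70 + 117 @ $16.30 = $9,433.95
Check: goods available $14,721.65 = COGS $5,287.70 + ending $9,433.95

COGS = $5,287.70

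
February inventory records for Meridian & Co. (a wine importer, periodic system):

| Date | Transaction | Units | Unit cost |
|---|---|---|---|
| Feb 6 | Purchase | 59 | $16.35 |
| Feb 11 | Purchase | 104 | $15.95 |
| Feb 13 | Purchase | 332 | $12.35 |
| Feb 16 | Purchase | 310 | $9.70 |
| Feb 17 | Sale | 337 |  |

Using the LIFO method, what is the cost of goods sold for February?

Feb 17, 337 sold [LIFO — newest first]: 310 @ $9.70 + 27 @ $12.35 = $3,340.45
Ending inventory: 59 @ $16.35 + 104 @ $15.95 + 305 @ $12.35 = $6,390.20
Check: goods available $9,730.65 = COGS $3,340.45 + ending $6,390.20

COGS = $3,340.45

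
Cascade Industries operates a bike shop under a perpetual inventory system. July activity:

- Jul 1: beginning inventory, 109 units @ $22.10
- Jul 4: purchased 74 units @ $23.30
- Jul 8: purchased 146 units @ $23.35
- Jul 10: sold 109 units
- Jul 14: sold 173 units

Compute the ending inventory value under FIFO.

Jul 10, 109 sold [FIFO — oldest first]: 109 @ $22.10 = $2,408.90
Jul 14, 173 sold [FIFO — oldest first]: 74 @ $23.30 + 99 @ $23.35 = $4,035.85
Total COGS = $2,408.90 + $4,035.85 = $6,444.75
Ending inventory: 47 @ $23.35 = $1,097.45

Ending inventory = $1,097.45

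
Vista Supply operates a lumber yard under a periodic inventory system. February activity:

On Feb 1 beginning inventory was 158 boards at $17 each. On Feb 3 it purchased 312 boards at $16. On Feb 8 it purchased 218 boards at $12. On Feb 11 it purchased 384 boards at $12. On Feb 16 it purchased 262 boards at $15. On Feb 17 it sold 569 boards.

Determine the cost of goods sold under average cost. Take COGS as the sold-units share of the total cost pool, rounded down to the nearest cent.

COGS = $8,032.53

Feb 17, sell 569: 569/1334 × $18,832.00 → $8,032.53
Ending inventory (cost pool remaining) = $10,799.47
Check: goods available $18,832.00 = COGS $8,032.53 + ending $10,799.47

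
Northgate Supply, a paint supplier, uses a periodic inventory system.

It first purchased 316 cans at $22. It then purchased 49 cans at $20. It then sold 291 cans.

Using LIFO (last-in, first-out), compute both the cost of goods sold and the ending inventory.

Sale 1 (291) [LIFO — newest first]: 49 @ $20 + 242 @ $22 = $6,304
Ending inventory: 74 @ $22 = $1,628
Check: goods available $7,932 = COGS $6,304 + ending $1,628

COGS = $6,304; ending inventory = $1,628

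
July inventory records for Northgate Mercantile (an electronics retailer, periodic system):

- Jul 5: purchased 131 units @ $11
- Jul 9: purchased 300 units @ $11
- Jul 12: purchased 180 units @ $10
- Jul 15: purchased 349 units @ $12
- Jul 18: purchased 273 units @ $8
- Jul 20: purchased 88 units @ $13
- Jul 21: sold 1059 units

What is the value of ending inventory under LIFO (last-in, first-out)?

Ending inventory = $2,882

Jul 21, 1059 sold [LIFO — newest first]: 88 @ $13 + 273 @ $8 + 349 @ $12 + 180 @ $10 + 169 @ $11 = $11,175
Ending inventory: 131 @ $11 + 131 @ $11 = $2,882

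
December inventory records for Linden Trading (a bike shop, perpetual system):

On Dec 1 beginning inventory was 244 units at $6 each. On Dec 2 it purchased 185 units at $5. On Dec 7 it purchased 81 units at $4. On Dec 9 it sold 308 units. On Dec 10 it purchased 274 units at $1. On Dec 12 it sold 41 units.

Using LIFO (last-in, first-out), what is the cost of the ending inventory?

Ending inventory = $1,445

Dec 9, 308 sold [LIFO — newest first]: 81 @ $4 + 185 @ $5 + 42 @ $6 = $1,501
Dec 12, 41 sold [LIFO — newest first]: 41 @ $1 = $41
Total COGS = $1,501 + $41 = $1,542
Ending inventory: 202 @ $6 + 233 @ $1 = $1,445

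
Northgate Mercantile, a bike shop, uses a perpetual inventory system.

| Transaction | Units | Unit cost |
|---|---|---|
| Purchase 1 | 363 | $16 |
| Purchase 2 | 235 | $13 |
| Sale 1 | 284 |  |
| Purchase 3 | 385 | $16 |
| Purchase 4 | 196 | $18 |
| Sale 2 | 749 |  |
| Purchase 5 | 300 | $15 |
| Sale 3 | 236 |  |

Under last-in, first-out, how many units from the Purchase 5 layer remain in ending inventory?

Sale 1 (284) [LIFO — newest first]: 235 @ $13 + 49 @ $16 = $3,839
Sale 2 (749) [LIFO — newest first]: 196 @ $18 + 385 @ $16 + 168 @ $16 = $12,376
Sale 3 (236) [LIFO — newest first]: 236 @ $15 = $3,540
Total COGS = $3,839 + $12,376 + $3,540 = $19,755
Ending inventory: 146 @ $16 + 64 @ $15 = $3,296

64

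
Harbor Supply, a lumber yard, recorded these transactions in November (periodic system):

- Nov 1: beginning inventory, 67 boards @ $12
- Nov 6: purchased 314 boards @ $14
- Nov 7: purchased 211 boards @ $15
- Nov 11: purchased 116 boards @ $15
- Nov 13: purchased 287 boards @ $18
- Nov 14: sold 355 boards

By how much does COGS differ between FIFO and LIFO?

FIFO COGS: 67 @ $12 + 288 @ $14 = $4,836
LIFO COGS: 287 @ $18 + 68 @ $15 = $6,186
Difference = |$4,836 − $6,186| = $1,350

$1,350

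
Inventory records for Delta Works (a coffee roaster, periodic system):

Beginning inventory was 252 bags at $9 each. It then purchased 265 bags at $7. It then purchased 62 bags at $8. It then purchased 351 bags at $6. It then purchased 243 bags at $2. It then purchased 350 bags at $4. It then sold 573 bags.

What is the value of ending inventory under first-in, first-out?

Ending inventory = $4,040

Sale 1 (573) [FIFO — oldest first]: 252 @ $9 + 265 @ $7 + 56 @ $8 = $4,571
Ending inventory: 6 @ $8 + 351 @ $6 + 243 @ $2 + 350 @ $4 = $4,040
Check: goods available $8,611 = COGS $4,571 + ending $4,040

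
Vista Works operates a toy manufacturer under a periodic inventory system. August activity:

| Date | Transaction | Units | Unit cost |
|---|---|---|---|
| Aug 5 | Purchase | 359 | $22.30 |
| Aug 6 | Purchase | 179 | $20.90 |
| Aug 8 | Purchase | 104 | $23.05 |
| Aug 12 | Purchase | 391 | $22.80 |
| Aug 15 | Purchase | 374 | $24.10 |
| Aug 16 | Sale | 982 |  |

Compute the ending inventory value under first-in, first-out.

Ending inventory = $10,176.20

Aug 16, 982 sold [FIFO — oldest first]: 359 @ $22.30 + 179 @ $20.90 + 104 @ $23.05 + 340 @ $22.80 = $21,896.00
Ending inventory: 51 @ $22.80 + 374 @ $24.10 = $10,176.20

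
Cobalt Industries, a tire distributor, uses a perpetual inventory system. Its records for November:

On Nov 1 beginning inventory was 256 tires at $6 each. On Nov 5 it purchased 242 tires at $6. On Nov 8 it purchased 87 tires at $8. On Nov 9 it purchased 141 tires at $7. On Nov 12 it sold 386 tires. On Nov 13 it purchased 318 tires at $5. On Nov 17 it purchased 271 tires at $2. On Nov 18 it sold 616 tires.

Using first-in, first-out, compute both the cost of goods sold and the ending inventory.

COGS = $6,051; ending inventory = $752

Nov 12, 386 sold [FIFO — oldest first]: 256 @ $6 + 130 @ $6 = $2,316
Nov 18, 616 sold [FIFO — oldest first]: 112 @ $6 + 87 @ $8 + 141 @ $7 + 276 @ $5 = $3,735
Total COGS = $2,316 + $3,735 = $6,051
Ending inventory: 42 @ $5 + 271 @ $2 = $752
Check: goods available $6,803 = COGS $6,051 + ending $752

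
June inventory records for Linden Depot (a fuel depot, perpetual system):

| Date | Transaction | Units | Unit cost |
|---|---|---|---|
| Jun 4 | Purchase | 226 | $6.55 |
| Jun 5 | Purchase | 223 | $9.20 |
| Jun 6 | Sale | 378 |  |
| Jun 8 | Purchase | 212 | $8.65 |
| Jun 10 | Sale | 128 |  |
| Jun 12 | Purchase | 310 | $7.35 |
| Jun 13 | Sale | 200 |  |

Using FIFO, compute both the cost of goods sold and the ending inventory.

Jun 6, 378 sold [FIFO — oldest first]: 226 @ $6.55 + 152 @ $9.20 = $2,878.70
Jun 10, 128 sold [FIFO — oldest first]: 71 @ $9.20 + 57 @ $8.65 = $1,146.25
Jun 13, 200 sold [FIFO — oldest first]: 155 @ $8.65 + 45 @ $7.35 = $1,671.50
Total COGS = $2,878.70 + $1,146.25 + $1,671.50 = $5,696.45
Ending inventory: 265 @ $7.35 = $1,947.75
Check: goods available $7,644.20 = COGS $5,696.45 + ending $1,947.75

COGS = $5,696.45; ending inventory = $1,947.75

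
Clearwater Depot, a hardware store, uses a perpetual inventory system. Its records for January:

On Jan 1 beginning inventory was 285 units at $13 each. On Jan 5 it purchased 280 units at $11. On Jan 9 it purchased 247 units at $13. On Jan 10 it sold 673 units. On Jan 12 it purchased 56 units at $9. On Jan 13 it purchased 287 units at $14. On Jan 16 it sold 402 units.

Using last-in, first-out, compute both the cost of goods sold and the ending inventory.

Jan 10, 673 sold [LIFO — newest first]: 247 @ $13 + 280 @ $11 + 146 @ $13 = $8,189
Jan 16, 402 sold [LIFO — newest first]: 287 @ $14 + 56 @ $9 + 59 @ $13 = $5,289
Total COGS = $8,189 + $5,289 = $13,478
Ending inventory: 80 @ $13 = $1,040

COGS = $13,478; ending inventory = $1,040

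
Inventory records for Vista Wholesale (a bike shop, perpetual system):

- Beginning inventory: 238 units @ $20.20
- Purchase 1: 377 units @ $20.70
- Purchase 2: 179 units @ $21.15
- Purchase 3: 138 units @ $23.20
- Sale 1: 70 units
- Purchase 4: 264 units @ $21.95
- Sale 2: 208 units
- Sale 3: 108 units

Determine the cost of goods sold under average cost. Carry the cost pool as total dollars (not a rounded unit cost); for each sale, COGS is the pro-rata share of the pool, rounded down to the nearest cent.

COGS = $8,185.39

After Beginning: 238 on hand, pool $4,807.60 (≈ $20.2000 each)
After Purchase 1: 615 on hand, pool $12,611.50 (≈ $20.5065 each)
After Purchase 2: 794 on hand, pool $16,397.35 (≈ $20.6516 each)
After Purchase 3: 932 on hand, pool $19,598.95 (≈ $21.0289 each)
Sale 1, sell 70: 70/932 × $19,598.95 → $1,472.02
After Purchase 4: 1126 on hand, pool $23,921.73 (≈ $21.2449 each)
Sale 2, sell 208: 208/1126 × $23,921.73 → $4,418.93
Sale 3, sell 108: 108/918 × $19,502.80 → $2,294.44
Total COGS = $1,472.02 + $4,418.93 + $2,294.44 = $8,185.39
Ending inventory (cost pool remaining) = $17,208.36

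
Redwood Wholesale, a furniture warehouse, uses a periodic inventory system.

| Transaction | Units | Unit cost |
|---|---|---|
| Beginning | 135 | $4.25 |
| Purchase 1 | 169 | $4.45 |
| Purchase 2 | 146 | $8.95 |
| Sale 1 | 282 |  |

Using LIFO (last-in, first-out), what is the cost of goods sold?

COGS = $1,911.90

Sale 1 (282) [LIFO — newest first]: 146 @ $8.95 + 136 @ $4.45 = $1,911.90
Ending inventory: 135 @ $4.25 + 33 @ $4.45 = $720.60
Check: goods available $2,632.50 = COGS $1,911.90 + ending $720.60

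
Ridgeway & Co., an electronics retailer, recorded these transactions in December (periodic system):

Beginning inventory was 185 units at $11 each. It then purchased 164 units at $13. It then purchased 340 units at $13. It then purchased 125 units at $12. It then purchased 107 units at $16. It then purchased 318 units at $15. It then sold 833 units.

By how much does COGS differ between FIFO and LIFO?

$1,270

FIFO COGS: 185 @ $11 + 164 @ $13 + 340 @ $13 + 125 @ $12 + 19 @ $16 = $10,391
LIFO COGS: 318 @ $15 + 107 @ $16 + 125 @ $12 + 283 @ $13 = $11,661
Difference = |$10,391 − $11,661| = $1,270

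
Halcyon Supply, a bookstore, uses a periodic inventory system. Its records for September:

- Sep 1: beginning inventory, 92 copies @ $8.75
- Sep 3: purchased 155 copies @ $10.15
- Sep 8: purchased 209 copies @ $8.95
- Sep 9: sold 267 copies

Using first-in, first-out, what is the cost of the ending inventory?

Sep 9, 267 sold [FIFO — oldest first]: 92 @ $8.75 + 155 @ $10.15 + 20 @ $8.95 = $2,557.25
Ending inventory: 189 @ $8.95 = $1,691.55
Check: goods available $4,248.80 = COGS $2,557.25 + ending $1,691.55

Ending inventory = $1,691.55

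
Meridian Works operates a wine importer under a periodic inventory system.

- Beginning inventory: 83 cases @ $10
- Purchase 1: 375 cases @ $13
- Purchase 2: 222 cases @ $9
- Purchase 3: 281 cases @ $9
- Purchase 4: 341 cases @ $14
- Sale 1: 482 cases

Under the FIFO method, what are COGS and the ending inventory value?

Sale 1 (482) [FIFO — oldest first]: 83 @ $10 + 375 @ $13 + 24 @ $9 = $5,921
Ending inventory: 198 @ $9 + 281 @ $9 + 341 @ $14 = $9,085
Check: goods available $15,006 = COGS $5,921 + ending $9,085

COGS = $5,921; ending inventory = $9,085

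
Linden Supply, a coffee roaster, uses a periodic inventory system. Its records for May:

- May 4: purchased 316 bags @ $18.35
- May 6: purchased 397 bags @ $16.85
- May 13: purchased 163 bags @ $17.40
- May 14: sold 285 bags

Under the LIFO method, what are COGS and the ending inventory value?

COGS = $4,891.90; ending inventory = $10,432.35

May 14, 285 sold [LIFO — newest first]: 163 @ $17.40 + 122 @ $16.85 = $4,891.90
Ending inventory: 316 @ $18.35 + 275 @ $16.85 = $10,432.35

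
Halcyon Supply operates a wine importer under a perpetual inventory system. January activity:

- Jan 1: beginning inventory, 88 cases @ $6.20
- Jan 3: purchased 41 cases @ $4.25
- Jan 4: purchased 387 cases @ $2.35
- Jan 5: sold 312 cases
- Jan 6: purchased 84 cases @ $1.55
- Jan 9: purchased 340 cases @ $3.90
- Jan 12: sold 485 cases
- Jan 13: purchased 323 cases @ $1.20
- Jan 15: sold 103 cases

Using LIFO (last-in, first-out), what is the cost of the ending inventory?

Jan 5, 312 sold [LIFO — newest first]: 312 @ $2.35 = $733.20
Jan 12, 485 sold [LIFO — newest first]: 340 @ $3.90 + 84 @ $1.55 + 61 @ $2.35 = $1,599.55
Jan 15, 103 sold [LIFO — newest first]: 103 @ $1.20 = $123.60
Total COGS = $733.20 + $1,599.55 + $123.60 = $2,456.35
Ending inventory: 88 @ $6.20 + 41 @ $4.25 + 14 @ $2.35 + 220 @ $1.20 = $1,016.75

Ending inventory = $1,016.75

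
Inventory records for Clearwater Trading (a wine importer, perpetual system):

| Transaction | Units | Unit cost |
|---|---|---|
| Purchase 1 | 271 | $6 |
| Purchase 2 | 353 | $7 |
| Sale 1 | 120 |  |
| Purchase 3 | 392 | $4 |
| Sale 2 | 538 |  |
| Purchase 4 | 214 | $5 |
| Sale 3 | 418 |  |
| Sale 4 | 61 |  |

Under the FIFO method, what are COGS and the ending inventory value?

Sale 1 (120) [FIFO — oldest first]: 120 @ $6 = $720
Sale 2 (538) [FIFO — oldest first]: 151 @ $6 + 353 @ $7 + 34 @ $4 = $3,513
Sale 3 (418) [FIFO — oldest first]: 358 @ $4 + 60 @ $5 = $1,732
Sale 4 (61) [FIFO — oldest first]: 61 @ $5 = $305
Total COGS = $720 + $3,513 + $1,732 + $305 = $6,270
Ending inventory: 93 @ $5 = $465

COGS = $6,270; ending inventory = $465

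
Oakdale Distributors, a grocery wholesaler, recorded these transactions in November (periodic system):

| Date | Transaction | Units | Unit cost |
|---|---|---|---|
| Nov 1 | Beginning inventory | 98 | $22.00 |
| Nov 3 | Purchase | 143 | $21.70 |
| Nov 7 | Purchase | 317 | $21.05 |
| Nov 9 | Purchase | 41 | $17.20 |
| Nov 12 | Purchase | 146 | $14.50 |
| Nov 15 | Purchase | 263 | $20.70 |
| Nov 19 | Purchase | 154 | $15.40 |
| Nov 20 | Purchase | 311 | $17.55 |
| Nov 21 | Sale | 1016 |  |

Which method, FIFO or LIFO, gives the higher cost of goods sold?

FIFO COGS: 98 @ $22.00 + 143 @ $21.70 + 317 @ $21.05 + 41 @ $17.20 + 146 @ $14.50 + 263 @ $20.70 + 8 @ $15.40 = $20,321.45
LIFO COGS: 311 @ $17.55 + 154 @ $15.40 + 263 @ $20.70 + 146 @ $14.50 + 41 @ $17.20 + 101 @ $21.05 = $18,222.00

FIFO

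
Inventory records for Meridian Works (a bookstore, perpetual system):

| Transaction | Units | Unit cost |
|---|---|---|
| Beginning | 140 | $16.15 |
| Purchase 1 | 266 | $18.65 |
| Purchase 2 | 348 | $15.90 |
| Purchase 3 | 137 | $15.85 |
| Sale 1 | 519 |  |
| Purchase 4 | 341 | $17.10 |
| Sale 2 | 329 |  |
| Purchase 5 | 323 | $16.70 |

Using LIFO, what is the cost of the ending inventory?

Sale 1 (519) [LIFO — newest first]: 137 @ $15.85 + 348 @ $15.90 + 34 @ $18.65 = $8,338.75
Sale 2 (329) [LIFO — newest first]: 329 @ $17.10 = $5,625.90
Total COGS = $8,338.75 + $5,625.90 = $13,964.65
Ending inventory: 140 @ $16.15 + 232 @ $18.65 + 12 @ $17.10 + 323 @ $16.70 = $12,187.10
Check: goods available $26,151.75 = COGS $13,964.65 + ending $12,187.10

Ending inventory = $12,187.10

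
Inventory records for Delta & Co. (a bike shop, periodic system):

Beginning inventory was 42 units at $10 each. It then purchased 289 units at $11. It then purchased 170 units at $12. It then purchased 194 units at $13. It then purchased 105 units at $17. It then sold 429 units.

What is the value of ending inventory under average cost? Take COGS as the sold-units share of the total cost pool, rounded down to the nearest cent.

Ending inventory = $4,612.46

Sale 1, sell 429: 429/800 × $9,946.00 → $5,333.54
Ending inventory (cost pool remaining) = $4,612.46
Check: goods available $9,946.00 = COGS $5,333.54 + ending $4,612.46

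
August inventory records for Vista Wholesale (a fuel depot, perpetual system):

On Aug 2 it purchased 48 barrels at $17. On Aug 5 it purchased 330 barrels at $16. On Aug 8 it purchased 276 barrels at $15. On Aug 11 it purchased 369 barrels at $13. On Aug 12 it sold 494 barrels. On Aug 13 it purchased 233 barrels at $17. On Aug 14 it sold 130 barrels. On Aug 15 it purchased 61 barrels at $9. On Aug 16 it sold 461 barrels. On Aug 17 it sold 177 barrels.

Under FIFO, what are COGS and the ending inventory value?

Aug 12, 494 sold [FIFO — oldest first]: 48 @ $17 + 330 @ $16 + 116 @ $15 = $7,836
Aug 14, 130 sold [FIFO — oldest first]: 130 @ $15 = $1,950
Aug 16, 461 sold [FIFO — oldest first]: 30 @ $15 + 369 @ $13 + 62 @ $17 = $6,301
Aug 17, 177 sold [FIFO — oldest first]: 171 @ $17 + 6 @ $9 = $2,961
Total COGS = $7,836 + $1,950 + $6,301 + $2,961 = $19,048
Ending inventory: 55 @ $9 = $495

COGS = $19,048; ending inventory = $495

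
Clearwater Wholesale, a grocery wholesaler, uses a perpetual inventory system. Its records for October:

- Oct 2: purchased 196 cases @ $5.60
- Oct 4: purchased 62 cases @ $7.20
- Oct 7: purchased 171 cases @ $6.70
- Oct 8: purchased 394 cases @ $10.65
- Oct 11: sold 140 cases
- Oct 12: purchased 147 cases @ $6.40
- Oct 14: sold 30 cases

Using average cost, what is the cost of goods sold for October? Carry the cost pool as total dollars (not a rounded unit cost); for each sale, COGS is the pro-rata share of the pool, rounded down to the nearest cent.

After Oct 2: 196 on hand, pool $1,097.60 (≈ $5.6000 each)
After Oct 4: 258 on hand, pool $1,544.00 (≈ $5.9845 each)
After Oct 7: 429 on hand, pool $2,689.70 (≈ $6.2697 each)
After Oct 8: 823 on hand, pool $6,885.80 (≈ $8.3667 each)
Oct 11, sell 140: 140/823 × $6,885.80 → $1,171.33
After Oct 12: 830 on hand, pool $6,655.27 (≈ $8.0184 each)
Oct 14, sell 30: 30/830 × $6,655.27 → $240.55
Total COGS = $1,171.33 + $240.55 = $1,411.88
Ending inventory (cost pool remaining) = $6,414.72
Check: goods available $7,826.60 = COGS $1,411.88 + ending $6,414.72

COGS = $1,411.88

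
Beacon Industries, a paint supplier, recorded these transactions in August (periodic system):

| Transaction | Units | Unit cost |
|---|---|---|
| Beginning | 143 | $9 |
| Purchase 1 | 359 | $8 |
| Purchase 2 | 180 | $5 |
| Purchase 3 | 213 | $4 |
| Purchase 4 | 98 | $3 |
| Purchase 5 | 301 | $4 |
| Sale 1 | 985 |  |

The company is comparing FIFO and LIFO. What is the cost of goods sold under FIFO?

FIFO COGS: 143 @ $9 + 359 @ $8 + 180 @ $5 + 213 @ $4 + 90 @ $3 = $6,181
LIFO COGS: 301 @ $4 + 98 @ $3 + 213 @ $4 + 180 @ $5 + 193 @ $8 = $4,794

COGS = $6,181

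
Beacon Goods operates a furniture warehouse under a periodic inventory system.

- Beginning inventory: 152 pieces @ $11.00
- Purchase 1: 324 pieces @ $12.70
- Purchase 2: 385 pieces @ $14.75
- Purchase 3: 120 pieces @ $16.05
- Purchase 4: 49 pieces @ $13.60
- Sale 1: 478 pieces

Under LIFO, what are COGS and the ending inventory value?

COGS = $7,150.15; ending inventory = $6,907.80

Sale 1 (478) [LIFO — newest first]: 49 @ $13.60 + 120 @ $16.05 + 309 @ $14.75 = $7,150.15
Ending inventory: 152 @ $11.00 + 324 @ $12.70 + 76 @ $14.75 = $6,907.80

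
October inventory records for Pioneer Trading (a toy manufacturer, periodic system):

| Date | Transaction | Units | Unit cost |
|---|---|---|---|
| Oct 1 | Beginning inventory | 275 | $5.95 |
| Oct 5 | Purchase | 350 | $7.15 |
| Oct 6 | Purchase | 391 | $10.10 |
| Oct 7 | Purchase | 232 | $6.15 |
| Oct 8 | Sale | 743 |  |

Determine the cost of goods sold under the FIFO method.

Oct 8, 743 sold [FIFO — oldest first]: 275 @ $5.95 + 350 @ $7.15 + 118 @ $10.10 = $5,330.55
Ending inventory: 273 @ $10.10 + 232 @ $6.15 = $4,184.10

COGS = $5,330.55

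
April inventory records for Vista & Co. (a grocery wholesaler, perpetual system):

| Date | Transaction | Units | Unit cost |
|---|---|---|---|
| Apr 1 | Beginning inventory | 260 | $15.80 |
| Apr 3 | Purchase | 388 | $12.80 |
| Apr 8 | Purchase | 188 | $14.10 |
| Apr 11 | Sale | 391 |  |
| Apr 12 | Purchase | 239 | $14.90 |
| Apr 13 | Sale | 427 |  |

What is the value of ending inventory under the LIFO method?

Apr 11, 391 sold [LIFO — newest first]: 188 @ $14.10 + 203 @ $12.80 = $5,249.20
Apr 13, 427 sold [LIFO — newest first]: 239 @ $14.90 + 185 @ $12.80 + 3 @ $15.80 = $5,976.50
Total COGS = $5,249.20 + $5,976.50 = $11,225.70
Ending inventory: 257 @ $15.80 = $4,060.60

Ending inventory = $4,060.60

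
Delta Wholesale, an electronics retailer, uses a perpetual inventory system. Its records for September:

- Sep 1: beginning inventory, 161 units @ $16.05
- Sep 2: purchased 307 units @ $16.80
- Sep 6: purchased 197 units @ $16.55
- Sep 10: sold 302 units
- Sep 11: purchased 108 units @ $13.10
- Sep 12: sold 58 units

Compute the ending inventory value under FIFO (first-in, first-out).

Ending inventory = $6,489.55

Sep 10, 302 sold [FIFO — oldest first]: 161 @ $16.05 + 141 @ $16.80 = $4,952.85
Sep 12, 58 sold [FIFO — oldest first]: 58 @ $16.80 = $974.40
Total COGS = $4,952.85 + $974.40 = $5,927.25
Ending inventory: 108 @ $16.80 + 197 @ $16.55 + 108 @ $13.10 = $6,489.55
Check: goods available $12,416.80 = COGS $5,927.25 + ending $6,489.55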